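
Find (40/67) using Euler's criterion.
(40/67) = 40^{33} mod 67 = 1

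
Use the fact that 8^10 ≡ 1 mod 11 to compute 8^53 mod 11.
By Fermat: 8^{10} ≡ 1 mod 11. 53 = 5×10 + 3. So 8^{53} ≡ 8^{3} ≡ 6 mod 11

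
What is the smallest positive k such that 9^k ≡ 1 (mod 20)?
Powers of 9 mod 20: 9^1≡9, 9^2≡1. So the order of 9 is 2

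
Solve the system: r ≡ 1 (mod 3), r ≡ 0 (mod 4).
M = 3 × 4 = 12. M₁ = 4, y₁ ≡ 1 (mod 3). M₂ = 3, y₂ ≡ 3 (mod 4). r = 1×4×1 + 0×3×3 ≡ 4 (mod 12)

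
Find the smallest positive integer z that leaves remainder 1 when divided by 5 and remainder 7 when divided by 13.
M = 5 × 13 = 65. M₁ = 13, y₁ ≡ 2 (mod 5). M₂ = 5, y₂ ≡ 8 (mod 13). z = 1×13×2 + 7×5×8 ≡ 46 (mod 65)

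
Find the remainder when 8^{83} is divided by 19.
By Fermat: 8^{18} ≡ 1 mod 19. 83 = 4×18 + 11. So 8^{83} ≡ 8^{11} ≡ 12 mod 19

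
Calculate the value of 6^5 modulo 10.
By repeated squaring (mod 10): 6^{1}≡6, 6^{2}≡6, 6^{4}≡6. Then 6^{5} = 6^{4+1} ≡ 6 × 6 ≡ 6 (mod 10)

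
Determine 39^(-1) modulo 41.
Since 41 is prime, by Fermat 39^(-1) ≡ 39^{39} ≡ 20 mod 41. Verify: 39 × 20 = 780 ≡ 1 mod 41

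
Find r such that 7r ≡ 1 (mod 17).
Since 17 is prime, by Fermat 7^(-1) ≡ 7^{15} ≡ 5 (mod 17). Verify: 7 × 5 = 35 ≡ 1 (mod 17)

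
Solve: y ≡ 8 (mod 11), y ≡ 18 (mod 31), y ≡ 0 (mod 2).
M = 11 × 31 × 2 = 682. M₁ = 62, y₁ ≡ 8 (mod 11). M₂ = 22, y₂ ≡ 24 (mod 31). M₃ = 341, y₃ ≡ 1 (mod 2). y = 8×62×8 + 18×22×24 + 0×341×1 ≡ 514 (mod 682)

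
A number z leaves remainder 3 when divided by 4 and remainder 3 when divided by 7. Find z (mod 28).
M = 4 × 7 = 28. M₁ = 7, y₁ ≡ 3 (mod 4). M₂ = 4, y₂ ≡ 2 (mod 7). z = 3×7×3 + 3×4×2 ≡ 3 (mod 28)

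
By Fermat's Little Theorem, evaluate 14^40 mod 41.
By Fermat's Little Theorem, 14^{40} ≡ 1 mod 41 since 41 is prime and gcd(14, 41) = 1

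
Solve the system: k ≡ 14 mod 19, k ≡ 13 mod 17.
M = 19 × 17 = 323. M₁ = 17, y₁ ≡ 9 mod 19. M₂ = 19, y₂ ≡ 9 mod 17. k = 14×17×9 + 13×19×9 ≡ 166 mod 323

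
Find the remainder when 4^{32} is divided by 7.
By Fermat: 4^{6} ≡ 1 mod 7. 32 = 5×6 + 2. So 4^{32} ≡ 4^{2} ≡ 2 mod 7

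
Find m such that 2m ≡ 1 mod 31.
Since 31 is prime, by Fermat 2^(-1) ≡ 2^{29} ≡ 16 mod 31. Verify: 2 × 16 = 32 ≡ 1 mod 31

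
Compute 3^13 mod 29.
By repeated squaring (mod 29): 3^{1}≡3, 3^{2}≡9, 3^{4}≡23, 3^{8}≡7. Then 3^{13} = 3^{8+4+1} ≡ 7 × 23 × 3 ≡ 19 (mod 29)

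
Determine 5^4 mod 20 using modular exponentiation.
5^{4} = 625 ≡ 5 (mod 20)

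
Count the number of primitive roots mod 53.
A prime p has φ(p-1) primitive roots; here φ(52) = 24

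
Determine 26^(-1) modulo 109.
Since 109 is prime, by Fermat 26^(-1) ≡ 26^{107} ≡ 21 (mod 109). Verify: 26 × 21 = 546 ≡ 1 (mod 109)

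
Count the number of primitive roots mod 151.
There are φ(151-1) = φ(150) = 40 primitive roots modulo 151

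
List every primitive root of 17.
There are φ(16) = 8 primitive roots mod 17: {3, 5, 6, 7, 10, 11, 12, 14}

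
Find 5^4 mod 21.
5^{4} = 625 ≡ 16 mod 21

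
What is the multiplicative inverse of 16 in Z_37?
Since 37 is prime, by Fermat 16^(-1) ≡ 16^{35} ≡ 7 mod 37. Verify: 16 × 7 = 112 ≡ 1 mod 37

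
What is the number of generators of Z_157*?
There are φ(157-1) = φ(156) = 48 primitive roots modulo 157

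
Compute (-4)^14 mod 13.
Using Fermat: (-4)^{12} ≡ 1 mod 13. 14 ≡ 2 mod 12. So (-4)^{14} ≡ (-4)^{2} ≡ 3 mod 13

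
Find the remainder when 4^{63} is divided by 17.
By Fermat: 4^{16} ≡ 1 (mod 17). 63 = 3×16 + 15. So 4^{63} ≡ 4^{15} ≡ 13 (mod 17)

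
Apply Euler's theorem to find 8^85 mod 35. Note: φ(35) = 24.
By Euler: 8^{24} ≡ 1 mod 35 since gcd(8, 35) = 1. 85 = 3×24 + 13. So 8^{85} ≡ 8^{13} ≡ 8 mod 35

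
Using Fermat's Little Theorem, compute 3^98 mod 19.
By Fermat: 3^{18} ≡ 1 (mod 19). 98 = 5×18 + 8. So 3^{98} ≡ 3^{8} ≡ 6 (mod 19)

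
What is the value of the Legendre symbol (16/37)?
(16/37) = 16^{18} mod 37 = 1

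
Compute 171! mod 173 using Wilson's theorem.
(172)! = (171)! × (172) ≡ -1 mod 173. So (171)! ≡ -1 × (172)^(-1) ≡ (-1)×(-1) = 1 mod 173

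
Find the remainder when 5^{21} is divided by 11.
By Fermat: 5^{10} ≡ 1 mod 11. 21 = 2×10 + 1. So 5^{21} ≡ 5^{1} ≡ 5 mod 11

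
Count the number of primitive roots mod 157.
A prime p has φ(p-1) primitive roots; here φ(156) = 48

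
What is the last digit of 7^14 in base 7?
By repeated squaring (mod 7): 7^{1}≡0, 7^{2}≡0, 7^{4}≡0, 7^{8}≡0. Then 7^{14} = 7^{8+4+2} ≡ 0 × 0 × 0 ≡ 0 (mod 7)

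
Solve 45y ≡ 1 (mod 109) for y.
Since 109 is prime, by Fermat 45^(-1) ≡ 45^{107} ≡ 63 (mod 109). Verify: 45 × 63 = 2835 ≡ 1 (mod 109)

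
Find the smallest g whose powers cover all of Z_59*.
g = 2. For each prime q|58: 2^{29}≡58, 2^{2}≡4, none ≡ 1, so ord_59(2) = 58 and 2 is a primitive root.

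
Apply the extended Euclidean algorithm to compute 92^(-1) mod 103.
Extended GCD: 92(28) + 103(-25) = 1. So 92^(-1) ≡ 28 mod 103. Verify: 92 × 28 = 2576 ≡ 1 mod 103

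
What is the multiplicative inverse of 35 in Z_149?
Since 149 is prime, by Fermat 35^(-1) ≡ 35^{147} ≡ 132 (mod 149). Verify: 35 × 132 = 4620 ≡ 1 (mod 149)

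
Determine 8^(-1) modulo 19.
Since 19 is prime, by Fermat 8^(-1) ≡ 8^{17} ≡ 12 mod 19. Verify: 8 × 12 = 96 ≡ 1 mod 19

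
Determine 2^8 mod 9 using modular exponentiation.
By repeated squaring mod 9: 2^{1}≡2, 2^{2}≡4, 2^{4}≡7, 2^{8}≡4. So 2^{8} ≡ 4 mod 9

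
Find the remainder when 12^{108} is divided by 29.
By Fermat: 12^{28} ≡ 1 mod 29. 108 = 3×28 + 24. So 12^{108} ≡ 12^{24} ≡ 1 mod 29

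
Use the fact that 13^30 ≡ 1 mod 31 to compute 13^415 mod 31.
By Fermat: 13^{30} ≡ 1 mod 31. 415 ≡ 25 mod 30. So 13^{415} ≡ 13^{25} ≡ 26 mod 31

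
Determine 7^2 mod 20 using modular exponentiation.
7^{2} = 49 ≡ 9 (mod 20)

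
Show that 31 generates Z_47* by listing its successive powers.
31^1, 31^2, ..., 31^{46} mod 47: [31, 21, 40, 18, 41, 2, 15, 42, 33, 36, 35, 4, 30, 37, 19, 25, 23, 8, 13, 27, 38, 3, 46, 16, 26, 7, 29, 6, 45, 32, 5, 14, 11, 12, 43, 17, 10, 28, 22, 24, 39, 34, 20, 9, 44, 1]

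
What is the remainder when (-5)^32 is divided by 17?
Using Fermat: (-5)^{16} ≡ 1 mod 17. 32 ≡ 0 mod 16. So (-5)^{32} ≡ (-5)^{0} ≡ 1 mod 17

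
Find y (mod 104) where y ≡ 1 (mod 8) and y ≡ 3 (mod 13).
M = 8 × 13 = 104. M₁ = 13, y₁ ≡ 5 (mod 8). M₂ = 8, y₂ ≡ 5 (mod 13). y = 1×13×5 + 3×8×5 ≡ 81 (mod 104)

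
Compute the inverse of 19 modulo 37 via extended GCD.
Extended GCD: 19(2) + 37(-1) = 1. So 19^(-1) ≡ 2 (mod 37). Verify: 19 × 2 = 38 ≡ 1 (mod 37)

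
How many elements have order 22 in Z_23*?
There are φ(23-1) = φ(22) = 10 primitive roots modulo 23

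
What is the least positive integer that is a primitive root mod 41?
g = 6. For each prime q|40: 6^{20}≡40, 6^{8}≡10, none ≡ 1, so ord_41(6) = 40 and 6 is a primitive root.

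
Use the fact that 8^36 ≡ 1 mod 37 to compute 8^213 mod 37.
By Fermat: 8^{36} ≡ 1 mod 37. 213 ≡ 33 mod 36. So 8^{213} ≡ 8^{33} ≡ 6 mod 37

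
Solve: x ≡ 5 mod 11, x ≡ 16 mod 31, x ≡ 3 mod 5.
M = 11 × 31 × 5 = 1705. M₁ = 155, y₁ ≡ 1 mod 11. M₂ = 55, y₂ ≡ 22 mod 31. M₃ = 341, y₃ ≡ 1 mod 5. x = 5×155×1 + 16×55×22 + 3×341×1 ≡ 698 mod 1705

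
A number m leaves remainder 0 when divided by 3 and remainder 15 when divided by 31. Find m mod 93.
M = 3 × 31 = 93. M₁ = 31, y₁ ≡ 1 mod 3. M₂ = 3, y₂ ≡ 21 mod 31. m = 0×31×1 + 15×3×21 ≡ 15 mod 93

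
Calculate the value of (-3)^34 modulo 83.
By repeated squaring mod 83: (-3)^{1}≡80, (-3)^{2}≡9, (-3)^{4}≡81, (-3)^{8}≡4, (-3)^{16}≡16, (-3)^{32}≡7. Then (-3)^{34} = (-3)^{32+2} ≡ 7 × 9 ≡ 63 mod 83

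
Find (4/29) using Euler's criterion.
(4/29) = 4^{14} mod 29 = 1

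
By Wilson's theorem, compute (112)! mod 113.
By Wilson's theorem, (112)! ≡ -1 ≡ 112 mod 113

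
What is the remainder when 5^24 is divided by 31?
By repeated squaring mod 31: 5^{1}≡5, 5^{2}≡25, 5^{4}≡5, 5^{8}≡25, 5^{16}≡5. Then 5^{24} = 5^{16+8} ≡ 5 × 25 ≡ 1 mod 31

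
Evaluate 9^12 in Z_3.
By repeated squaring mod 3: 9^{1}≡0, 9^{2}≡0, 9^{4}≡0, 9^{8}≡0. Then 9^{12} = 9^{8+4} ≡ 0 × 0 ≡ 0 mod 3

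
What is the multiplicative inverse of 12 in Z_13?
Since 13 is prime, by Fermat 12^(-1) ≡ 12^{11} ≡ 12 mod 13. Verify: 12 × 12 = 144 ≡ 1 mod 13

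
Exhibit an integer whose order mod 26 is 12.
7 has order 12 mod 26 since 7^{12} ≡ 1 (mod 26) and no smaller power works.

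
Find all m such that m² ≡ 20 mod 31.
The square roots of 20 mod 31 are 19 and 12. Verify: 19² = 361 ≡ 20 mod 31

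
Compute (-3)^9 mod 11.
By repeated squaring (mod 11): (-3)^{1}≡8, (-3)^{2}≡9, (-3)^{4}≡4, (-3)^{8}≡5. Then (-3)^{9} = (-3)^{8+1} ≡ 5 × 8 ≡ 7 (mod 11)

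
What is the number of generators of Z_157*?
Number of primitive roots mod 157 = φ(p-1) = φ(156) = 48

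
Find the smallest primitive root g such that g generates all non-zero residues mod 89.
g = 3. Powers: [3, 9, 27, 81, 65, 17, 51, ...] generates all 88 non-zero residues.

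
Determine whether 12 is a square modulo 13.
By Euler's criterion: 12^{6} ≡ 1 mod 13. Since this equals 1, 12 is a QR.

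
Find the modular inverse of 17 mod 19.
Since 19 is prime, by Fermat 17^(-1) ≡ 17^{17} ≡ 9 mod 19. Verify: 17 × 9 = 153 ≡ 1 mod 19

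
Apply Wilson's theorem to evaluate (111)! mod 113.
(112)! = (111)! × (112) ≡ -1 (mod 113). So (111)! ≡ -1 × (112)^(-1) ≡ (-1)×(-1) = 1 (mod 113)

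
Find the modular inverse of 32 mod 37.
Since 37 is prime, by Fermat 32^(-1) ≡ 32^{35} ≡ 22 mod 37. Verify: 32 × 22 = 704 ≡ 1 mod 37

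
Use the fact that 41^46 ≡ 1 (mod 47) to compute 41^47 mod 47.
By Fermat: 41^{46} ≡ 1 (mod 47). So 41^{47} = 41^{46} · 41^{1} ≡ 41^{1} ≡ 41 (mod 47)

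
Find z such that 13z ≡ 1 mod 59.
Since 59 is prime, by Fermat 13^(-1) ≡ 13^{57} ≡ 50 mod 59. Verify: 13 × 50 = 650 ≡ 1 mod 59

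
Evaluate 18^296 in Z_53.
Using Fermat: 18^{52} ≡ 1 mod 53. 296 ≡ 36 mod 52. So 18^{296} ≡ 18^{36} ≡ 15 mod 53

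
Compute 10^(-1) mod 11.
Since 11 is prime, by Fermat 10^(-1) ≡ 10^{9} ≡ 10 mod 11. Verify: 10 × 10 = 100 ≡ 1 mod 11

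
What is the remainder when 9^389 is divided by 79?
Using Fermat: 9^{78} ≡ 1 mod 79. 389 ≡ 77 mod 78. So 9^{389} ≡ 9^{77} ≡ 44 mod 79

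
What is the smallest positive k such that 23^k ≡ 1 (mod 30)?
Powers of 23 mod 30: 23^1≡23, 23^2≡19, 23^3≡17, 23^4≡1. Order = 4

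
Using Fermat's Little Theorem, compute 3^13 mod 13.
By Fermat: 3^{12} ≡ 1 mod 13. So 3^{13} = 3^{12} · 3^{1} ≡ 3^{1} ≡ 3 mod 13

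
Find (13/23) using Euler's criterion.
(13/23) = 13^{11} mod 23 = 1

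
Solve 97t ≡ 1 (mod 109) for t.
Since 109 is prime, by Fermat 97^(-1) ≡ 97^{107} ≡ 9 (mod 109). Verify: 97 × 9 = 873 ≡ 1 (mod 109)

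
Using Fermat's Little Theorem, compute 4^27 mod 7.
By Fermat: 4^{6} ≡ 1 mod 7. 27 = 4×6 + 3. So 4^{27} ≡ 4^{3} ≡ 1 mod 7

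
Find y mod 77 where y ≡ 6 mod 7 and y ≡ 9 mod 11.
M = 7 × 11 = 77. M₁ = 11, y₁ ≡ 2 mod 7. M₂ = 7, y₂ ≡ 8 mod 11. y = 6×11×2 + 9×7×8 ≡ 20 mod 77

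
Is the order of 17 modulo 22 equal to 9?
Powers of 17 mod 22: 17^1≡17, 17^2≡3, 17^3≡7, 17^4≡9, 17^5≡21, 17^6≡5, 17^7≡19, 17^8≡15, 17^9≡13, 17^10≡1. 17^9≡13≢1, so ord ≠ 9. No, the actual order is 10.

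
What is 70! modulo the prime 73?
(72)! = (70)! × (71) × (72) ≡ -1 (mod 73). So (70)! ≡ -1 × [(72)(71)]^(-1) ≡ 36 (mod 73)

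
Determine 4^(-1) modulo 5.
Since 5 is prime, by Fermat 4^(-1) ≡ 4^{3} ≡ 4 (mod 5). Verify: 4 × 4 = 16 ≡ 1 (mod 5)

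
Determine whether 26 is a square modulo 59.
By Euler's criterion: 26^{29} ≡ 1 (mod 59). Since this equals 1, 26 is a QR.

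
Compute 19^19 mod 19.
By repeated squaring (mod 19): 19^{1}≡0, 19^{2}≡0, 19^{4}≡0, 19^{8}≡0, 19^{16}≡0. Then 19^{19} = 19^{16+2+1} ≡ 0 × 0 × 0 ≡ 0 (mod 19)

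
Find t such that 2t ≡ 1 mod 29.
Since 29 is prime, by Fermat 2^(-1) ≡ 2^{27} ≡ 15 mod 29. Verify: 2 × 15 = 30 ≡ 1 mod 29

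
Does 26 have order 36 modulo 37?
26^{3} ≡ 1 (mod 37) and 3 < 36, so ord_37(26) = 3 ≠ 36 and 26 is not a primitive root.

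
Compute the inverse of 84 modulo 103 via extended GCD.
Extended GCD: 84(-38) + 103(31) = 1. So 84^(-1) ≡ -38 ≡ 65 mod 103. Verify: 84 × 65 = 5460 ≡ 1 mod 103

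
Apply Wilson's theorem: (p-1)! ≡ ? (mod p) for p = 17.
By Wilson's theorem, (16)! ≡ -1 ≡ 16 mod 17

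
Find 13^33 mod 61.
By repeated squaring mod 61: 13^{1}≡13, 13^{2}≡47, 13^{4}≡13, 13^{8}≡47, 13^{16}≡13, 13^{32}≡47. Then 13^{33} = 13^{32+1} ≡ 47 × 13 ≡ 1 mod 61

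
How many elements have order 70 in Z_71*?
Number of primitive roots mod 71 = φ(p-1) = φ(70) = 24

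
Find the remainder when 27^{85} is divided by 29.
By Fermat: 27^{28} ≡ 1 (mod 29). 85 = 3×28 + 1. So 27^{85} ≡ 27^{1} ≡ 27 (mod 29)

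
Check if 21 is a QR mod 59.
By Euler's criterion: 21^{29} ≡ 1 (mod 59). Since this equals 1, 21 is a QR.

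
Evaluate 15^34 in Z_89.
By repeated squaring (mod 89): 15^{1}≡15, 15^{2}≡47, 15^{4}≡73, 15^{8}≡78, 15^{16}≡32, 15^{32}≡45. Then 15^{34} = 15^{32+2} ≡ 45 × 47 ≡ 68 (mod 89)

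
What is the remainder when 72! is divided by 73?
By Wilson's theorem, (72)! ≡ -1 ≡ 72 mod 73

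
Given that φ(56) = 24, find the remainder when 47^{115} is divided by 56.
By Euler: 47^{24} ≡ 1 (mod 56) since gcd(47, 56) = 1. 115 = 4×24 + 19. So 47^{115} ≡ 47^{19} ≡ 47 (mod 56)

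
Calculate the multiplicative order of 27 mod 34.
Powers of 27 mod 34: 27^1≡27, 27^2≡15, 27^3≡31, 27^4≡21, 27^5≡23, 27^6≡9, 27^7≡5, 27^8≡33, 27^9≡7, 27^10≡19, 27^11≡3, 27^12≡13, 27^13≡11, 27^14≡25, 27^15≡29, 27^16≡1. ord_34(27) = 16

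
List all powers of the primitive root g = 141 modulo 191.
141^1, 141^2, ..., 141^{190} mod 191: [141, 17, 105, 98, 66, 138, 167, 54, 165, 154, 131, 135, 126, 3, 41, 51, 124, 103, 7, 32, 119, 162, 113, 80, 11, 23, 187, 9, 123, 153, 181, 118, 21, 96, 166, 104, 148, 49, 33, 69, 179, 27, 178, 77, 161, 163, 63, 97, 116, 121, 62, 147, 99, 16, 155, 81, 152, 40, 101, 107, 189, 100, 157, 172, 186, 59, 106, 48, 83, 52, 74, 120, 112, 130, 185, 109, 89, 134, 176, 177, 127, 144, 58, 156, 31, 169, 145, 8, 173, 136, 76, 20, 146, 149, 190, 50, 174, 86, 93, 125, 53, 24, 137, 26, 37, 60, 56, 65, 188, 150, 140, 67, 88, 184, 159, 72, 29, 78, 111, 180, 168, 4, 182, 68, 38, 10, 73, 170, 95, 25, 87, 43, 142, 158, 122, 12, 164, 13, 114, 30, 28, 128, 94, 75, 70, 129, 44, 92, 175, 36, 110, 39, 151, 90, 84, 2, 91, 34, 19, 5, 132, 85, 143, 108, 139, 117, 71, 79, 61, 6, 82, 102, 57, 15, 14, 64, 47, 133, 35, 160, 22, 46, 183, 18, 55, 115, 171, 45, 42, 1]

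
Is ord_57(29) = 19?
Powers of 29 mod 57: 29^1≡29, 29^2≡43, 29^3≡50, 29^4≡25, 29^5≡41, 29^6≡49, 29^7≡53, 29^8≡55, 29^9≡56, 29^10≡28, 29^11≡14, 29^12≡7, 29^13≡32, 29^14≡16, 29^15≡8, 29^16≡4, 29^17≡2, 29^18≡1. Already 29^18≡1, so the order is 18 < 19. No, the actual order is 18.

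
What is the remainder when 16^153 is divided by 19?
Using Fermat: 16^{18} ≡ 1 mod 19. 153 ≡ 9 mod 18. So 16^{153} ≡ 16^{9} ≡ 1 mod 19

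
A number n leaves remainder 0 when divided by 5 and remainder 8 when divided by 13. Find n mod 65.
M = 5 × 13 = 65. M₁ = 13, y₁ ≡ 2 mod 5. M₂ = 5, y₂ ≡ 8 mod 13. n = 0×13×2 + 8×5×8 ≡ 60 mod 65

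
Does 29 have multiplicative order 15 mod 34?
Powers of 29 mod 34: 29^1≡29, 29^2≡25, 29^3≡11, 29^4≡13, 29^5≡3, 29^6≡19, 29^7≡7, 29^8≡33, 29^9≡5, 29^10≡9, 29^11≡23, 29^12≡21, 29^13≡31, 29^14≡15, 29^15≡27, 29^16≡1. 29^15≡27≢1, so ord ≠ 15. No, the actual order is 16.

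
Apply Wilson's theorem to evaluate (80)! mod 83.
(82)! = (80)! × (81) × (82) ≡ -1 mod 83. So (80)! ≡ -1 × [(82)(81)]^(-1) ≡ 41 mod 83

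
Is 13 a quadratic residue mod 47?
By Euler's criterion: 13^{23} ≡ 46 mod 47. Since this equals -1 (≡ 46), 13 is not a QR.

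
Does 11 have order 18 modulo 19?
11^{3} ≡ 1 mod 19 and 3 < 18, so ord_19(11) = 3 ≠ 18 and 11 is not a primitive root.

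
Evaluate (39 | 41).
(39/41) = 39^{20} mod 41 = 1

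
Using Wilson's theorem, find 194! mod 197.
(196)! = (194)! × (195) × (196) ≡ -1 mod 197. So (194)! ≡ -1 × [(196)(195)]^(-1) ≡ 98 mod 197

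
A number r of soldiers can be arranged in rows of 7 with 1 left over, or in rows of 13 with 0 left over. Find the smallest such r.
M = 7 × 13 = 91. M₁ = 13, y₁ ≡ 6 mod 7. M₂ = 7, y₂ ≡ 2 mod 13. r = 1×13×6 + 0×7×2 ≡ 78 mod 91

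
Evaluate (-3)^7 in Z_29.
By repeated squaring (mod 29): (-3)^{1}≡26, (-3)^{2}≡9, (-3)^{4}≡23. Then (-3)^{7} = (-3)^{4+2+1} ≡ 23 × 9 × 26 ≡ 17 (mod 29)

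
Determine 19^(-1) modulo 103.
Since 103 is prime, by Fermat 19^(-1) ≡ 19^{101} ≡ 38 mod 103. Verify: 19 × 38 = 722 ≡ 1 mod 103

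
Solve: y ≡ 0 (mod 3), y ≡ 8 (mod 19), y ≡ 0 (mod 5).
M = 3 × 19 × 5 = 285. M₁ = 95, y₁ ≡ 2 (mod 3). M₂ = 15, y₂ ≡ 14 (mod 19). M₃ = 57, y₃ ≡ 3 (mod 5). y = 0×95×2 + 8×15×14 + 0×57×3 ≡ 255 (mod 285)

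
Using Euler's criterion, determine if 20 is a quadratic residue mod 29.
By Euler's criterion: 20^{14} ≡ 1 (mod 29). Since this equals 1, 20 is a QR.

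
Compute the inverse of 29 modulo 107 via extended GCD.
Extended GCD: 29(48) + 107(-13) = 1. So 29^(-1) ≡ 48 mod 107. Verify: 29 × 48 = 1392 ≡ 1 mod 107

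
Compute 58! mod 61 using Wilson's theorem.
(60)! = (58)! × (59) × (60) ≡ -1 mod 61. So (58)! ≡ -1 × [(60)(59)]^(-1) ≡ 30 mod 61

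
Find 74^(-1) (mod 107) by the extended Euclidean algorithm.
Extended GCD: 74(-13) + 107(9) = 1. So 74^(-1) ≡ -13 ≡ 94 (mod 107). Verify: 74 × 94 = 6956 ≡ 1 (mod 107)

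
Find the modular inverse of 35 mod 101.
Since 101 is prime, by Fermat 35^(-1) ≡ 35^{99} ≡ 26 mod 101. Verify: 35 × 26 = 910 ≡ 1 mod 101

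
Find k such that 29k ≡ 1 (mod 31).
Since 31 is prime, by Fermat 29^(-1) ≡ 29^{29} ≡ 15 (mod 31). Verify: 29 × 15 = 435 ≡ 1 (mod 31)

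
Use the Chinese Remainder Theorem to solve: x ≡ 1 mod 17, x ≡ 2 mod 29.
M = 17 × 29 = 493. M₁ = 29, y₁ ≡ 10 mod 17. M₂ = 17, y₂ ≡ 12 mod 29. x = 1×29×10 + 2×17×12 ≡ 205 mod 493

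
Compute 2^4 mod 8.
2^{4} = 16 ≡ 0 (mod 8)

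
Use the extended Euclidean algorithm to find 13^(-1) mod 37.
Extended GCD: 13(-17) + 37(6) = 1. So 13^(-1) ≡ -17 ≡ 20 mod 37. Verify: 13 × 20 = 260 ≡ 1 mod 37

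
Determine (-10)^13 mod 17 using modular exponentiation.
By repeated squaring mod 17: (-10)^{1}≡7, (-10)^{2}≡15, (-10)^{4}≡4, (-10)^{8}≡16. Then (-10)^{13} = (-10)^{8+4+1} ≡ 16 × 4 × 7 ≡ 6 mod 17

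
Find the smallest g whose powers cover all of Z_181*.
g = 2. For each prime q|180: 2^{90}≡180, 2^{60}≡48, 2^{36}≡59, none ≡ 1, so ord_181(2) = 180 and 2 is a primitive root.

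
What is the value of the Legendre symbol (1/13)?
(1/13) = 1^{6} mod 13 = 1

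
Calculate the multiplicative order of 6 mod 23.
Powers of 6 mod 23: 6^1≡6, 6^2≡13, 6^3≡9, 6^4≡8, 6^5≡2, 6^6≡12, 6^7≡3, 6^8≡18, 6^9≡16, 6^10≡4, 6^11≡1. Order = 11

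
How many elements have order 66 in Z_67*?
There are φ(67-1) = φ(66) = 20 primitive roots modulo 67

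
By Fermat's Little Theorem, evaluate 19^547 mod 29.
By Fermat: 19^{28} ≡ 1 mod 29. 547 ≡ 15 mod 28. So 19^{547} ≡ 19^{15} ≡ 10 mod 29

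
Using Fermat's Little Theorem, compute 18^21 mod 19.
By Fermat: 18^{18} ≡ 1 (mod 19). So 18^{21} = 18^{18} · 18^{3} ≡ 18^{3} ≡ 18 (mod 19)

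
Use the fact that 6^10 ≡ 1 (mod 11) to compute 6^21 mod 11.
By Fermat: 6^{10} ≡ 1 (mod 11). 21 = 2×10 + 1. So 6^{21} ≡ 6^{1} ≡ 6 (mod 11)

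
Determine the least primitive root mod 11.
g = 2. For each prime q|10: 2^{5}≡10, 2^{2}≡4, none ≡ 1, so ord_11(2) = 10 and 2 is a primitive root.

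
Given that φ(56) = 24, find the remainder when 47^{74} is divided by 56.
By Euler: 47^{24} ≡ 1 (mod 56) since gcd(47, 56) = 1. 74 = 3×24 + 2. So 47^{74} ≡ 47^{2} ≡ 25 (mod 56)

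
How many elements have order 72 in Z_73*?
Number of primitive roots mod 73 = φ(p-1) = φ(72) = 24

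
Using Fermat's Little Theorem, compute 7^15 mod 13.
By Fermat: 7^{12} ≡ 1 (mod 13). So 7^{15} = 7^{12} · 7^{3} ≡ 7^{3} ≡ 5 (mod 13)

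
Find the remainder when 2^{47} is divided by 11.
By Fermat: 2^{10} ≡ 1 mod 11. 47 = 4×10 + 7. So 2^{47} ≡ 2^{7} ≡ 7 mod 11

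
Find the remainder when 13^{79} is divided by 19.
By Fermat: 13^{18} ≡ 1 mod 19. 79 = 4×18 + 7. So 13^{79} ≡ 13^{7} ≡ 10 mod 19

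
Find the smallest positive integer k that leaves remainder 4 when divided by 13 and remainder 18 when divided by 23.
M = 13 × 23 = 299. M₁ = 23, y₁ ≡ 4 (mod 13). M₂ = 13, y₂ ≡ 16 (mod 23). k = 4×23×4 + 18×13×16 ≡ 225 (mod 299)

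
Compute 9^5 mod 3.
By repeated squaring mod 3: 9^{1}≡0, 9^{2}≡0, 9^{4}≡0. Then 9^{5} = 9^{4+1} ≡ 0 × 0 ≡ 0 mod 3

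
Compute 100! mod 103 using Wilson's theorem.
(102)! = (100)! × (101) × (102) ≡ -1 mod 103. So (100)! ≡ -1 × [(102)(101)]^(-1) ≡ 51 mod 103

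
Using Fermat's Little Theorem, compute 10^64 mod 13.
By Fermat: 10^{12} ≡ 1 mod 13. 64 = 5×12 + 4. So 10^{64} ≡ 10^{4} ≡ 3 mod 13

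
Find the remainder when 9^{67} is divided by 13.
By Fermat: 9^{12} ≡ 1 mod 13. 67 = 5×12 + 7. So 9^{67} ≡ 9^{7} ≡ 9 mod 13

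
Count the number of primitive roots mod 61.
A prime p has φ(p-1) primitive roots; here φ(60) = 16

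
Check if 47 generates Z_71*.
ord_71(47) divides 70. For each prime q|70: 47^{35}≡70, 47^{14}≡25, 47^{10}≡37, none ≡ 1. So 47 has order 70 and is a primitive root mod 71.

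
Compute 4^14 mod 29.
By repeated squaring (mod 29): 4^{1}≡4, 4^{2}≡16, 4^{4}≡24, 4^{8}≡25. Then 4^{14} = 4^{8+4+2} ≡ 25 × 24 × 16 ≡ 1 (mod 29)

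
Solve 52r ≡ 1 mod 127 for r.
Since 127 is prime, by Fermat 52^(-1) ≡ 52^{125} ≡ 22 mod 127. Verify: 52 × 22 = 1144 ≡ 1 mod 127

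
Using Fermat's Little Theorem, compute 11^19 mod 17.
By Fermat: 11^{16} ≡ 1 mod 17. So 11^{19} = 11^{16} · 11^{3} ≡ 11^{3} ≡ 5 mod 17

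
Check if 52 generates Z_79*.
52^{13} ≡ 1 mod 79 and 13 < 78, so ord_79(52) = 13 ≠ 78 and 52 is not a primitive root.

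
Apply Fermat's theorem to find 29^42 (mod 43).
By Fermat's Little Theorem, 29^{42} ≡ 1 (mod 43) since 43 is prime and gcd(29, 43) = 1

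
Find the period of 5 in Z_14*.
Powers of 5 mod 14: 5^1≡5, 5^2≡11, 5^3≡13, 5^4≡9, 5^5≡3, 5^6≡1. ord_14(5) = 6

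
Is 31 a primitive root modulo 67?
ord_67(31) divides 66. For each prime q|66: 31^{33}≡66, 31^{22}≡29, 31^{6}≡40, none ≡ 1. So 31 has order 66 and is a primitive root mod 67.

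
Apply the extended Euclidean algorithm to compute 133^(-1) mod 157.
Extended GCD: 133(-72) + 157(61) = 1. So 133^(-1) ≡ -72 ≡ 85 (mod 157). Verify: 133 × 85 = 11305 ≡ 1 (mod 157)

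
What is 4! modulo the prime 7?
(6)! = (4)! × (5) × (6) ≡ -1 (mod 7). So (4)! ≡ -1 × [(6)(5)]^(-1) ≡ 3 (mod 7)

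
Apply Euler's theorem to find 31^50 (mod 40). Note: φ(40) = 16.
By Euler: 31^{16} ≡ 1 (mod 40) since gcd(31, 40) = 1. 50 = 3×16 + 2. So 31^{50} ≡ 31^{2} ≡ 1 (mod 40)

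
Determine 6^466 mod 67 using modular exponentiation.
Using Fermat: 6^{66} ≡ 1 mod 67. 466 ≡ 4 mod 66. So 6^{466} ≡ 6^{4} ≡ 23 mod 67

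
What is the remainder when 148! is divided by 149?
By Wilson's theorem, (148)! ≡ -1 ≡ 148 mod 149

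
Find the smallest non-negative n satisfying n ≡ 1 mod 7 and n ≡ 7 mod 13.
M = 7 × 13 = 91. M₁ = 13, y₁ ≡ 6 mod 7. M₂ = 7, y₂ ≡ 2 mod 13. n = 1×13×6 + 7×7×2 ≡ 85 mod 91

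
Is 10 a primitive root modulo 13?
10^{6} ≡ 1 (mod 13) and 6 < 12, so ord_13(10) = 6 ≠ 12 and 10 is not a primitive root.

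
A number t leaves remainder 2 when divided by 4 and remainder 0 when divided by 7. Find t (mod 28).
M = 4 × 7 = 28. M₁ = 7, y₁ ≡ 3 (mod 4). M₂ = 4, y₂ ≡ 2 (mod 7). t = 2×7×3 + 0×4×2 ≡ 14 (mod 28)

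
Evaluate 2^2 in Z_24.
2^{2} = 4 ≡ 4 (mod 24)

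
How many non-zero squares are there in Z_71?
The squaring map on Z_71* is 2-to-1, so there are (70)/2 = 35 QRs.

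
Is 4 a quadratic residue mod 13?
By Euler's criterion: 4^{6} ≡ 1 mod 13. Since this equals 1, 4 is a QR.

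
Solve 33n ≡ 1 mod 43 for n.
Since 43 is prime, by Fermat 33^(-1) ≡ 33^{41} ≡ 30 mod 43. Verify: 33 × 30 = 990 ≡ 1 mod 43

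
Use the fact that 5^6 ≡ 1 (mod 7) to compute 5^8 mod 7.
By Fermat: 5^{6} ≡ 1 (mod 7). So 5^{8} = 5^{6} · 5^{2} ≡ 5^{2} ≡ 4 (mod 7)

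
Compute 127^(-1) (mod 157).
Since 157 is prime, by Fermat 127^(-1) ≡ 127^{155} ≡ 68 (mod 157). Verify: 127 × 68 = 8636 ≡ 1 (mod 157)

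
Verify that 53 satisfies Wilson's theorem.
(52)! mod 53 = 52. Since this equals -1 (mod 53), Wilson confirms 53 is prime.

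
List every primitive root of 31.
There are φ(30) = 8 primitive roots mod 31: {3, 11, 12, 13, 17, 21, 22, 24}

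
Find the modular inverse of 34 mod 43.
Since 43 is prime, by Fermat 34^(-1) ≡ 34^{41} ≡ 19 mod 43. Verify: 34 × 19 = 646 ≡ 1 mod 43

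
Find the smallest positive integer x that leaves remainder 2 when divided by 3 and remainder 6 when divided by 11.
M = 3 × 11 = 33. M₁ = 11, y₁ ≡ 2 mod 3. M₂ = 3, y₂ ≡ 4 mod 11. x = 2×11×2 + 6×3×4 ≡ 17 mod 33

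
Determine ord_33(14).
Powers of 14 mod 33: 14^1≡14, 14^2≡31, 14^3≡5, 14^4≡4, 14^5≡23, 14^6≡25, 14^7≡20, 14^8≡16, 14^9≡26, 14^10≡1. Order = 10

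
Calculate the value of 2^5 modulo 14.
By repeated squaring (mod 14): 2^{1}≡2, 2^{2}≡4, 2^{4}≡2. Then 2^{5} = 2^{4+1} ≡ 2 × 2 ≡ 4 (mod 14)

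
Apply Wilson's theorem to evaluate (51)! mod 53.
(52)! = (51)! × (52) ≡ -1 mod 53. So (51)! ≡ -1 × (52)^(-1) ≡ (-1)×(-1) = 1 mod 53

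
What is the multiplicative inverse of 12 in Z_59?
Since 59 is prime, by Fermat 12^(-1) ≡ 12^{57} ≡ 5 mod 59. Verify: 12 × 5 = 60 ≡ 1 mod 59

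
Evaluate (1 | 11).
(1/11) = 1^{5} mod 11 = 1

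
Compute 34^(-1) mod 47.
Since 47 is prime, by Fermat 34^(-1) ≡ 34^{45} ≡ 18 mod 47. Verify: 34 × 18 = 612 ≡ 1 mod 47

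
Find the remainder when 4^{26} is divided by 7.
By Fermat: 4^{6} ≡ 1 (mod 7). 26 = 4×6 + 2. So 4^{26} ≡ 4^{2} ≡ 2 (mod 7)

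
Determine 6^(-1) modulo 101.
Since 101 is prime, by Fermat 6^(-1) ≡ 6^{99} ≡ 17 (mod 101). Verify: 6 × 17 = 102 ≡ 1 (mod 101)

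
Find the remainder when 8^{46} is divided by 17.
By Fermat: 8^{16} ≡ 1 (mod 17). 46 = 2×16 + 14. So 8^{46} ≡ 8^{14} ≡ 4 (mod 17)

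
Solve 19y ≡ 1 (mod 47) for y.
Since 47 is prime, by Fermat 19^(-1) ≡ 19^{45} ≡ 5 (mod 47). Verify: 19 × 5 = 95 ≡ 1 (mod 47)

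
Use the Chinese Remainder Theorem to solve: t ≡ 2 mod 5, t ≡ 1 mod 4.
M = 5 × 4 = 20. M₁ = 4, y₁ ≡ 4 mod 5. M₂ = 5, y₂ ≡ 1 mod 4. t = 2×4×4 + 1×5×1 ≡ 17 mod 20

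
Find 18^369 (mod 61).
Using Fermat: 18^{60} ≡ 1 (mod 61). 369 ≡ 9 (mod 60). So 18^{369} ≡ 18^{9} ≡ 23 (mod 61)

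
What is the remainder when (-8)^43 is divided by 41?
Using Fermat: (-8)^{40} ≡ 1 (mod 41). 43 ≡ 3 (mod 40). So (-8)^{43} ≡ (-8)^{3} ≡ 21 (mod 41)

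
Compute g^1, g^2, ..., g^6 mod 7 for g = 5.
5^1, 5^2, ..., 5^{6} mod 7: [5, 4, 6, 2, 3, 1]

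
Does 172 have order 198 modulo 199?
172^{33} ≡ 1 mod 199 and 33 < 198, so ord_199(172) = 33 ≠ 198 and 172 is not a primitive root.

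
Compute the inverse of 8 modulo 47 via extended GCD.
Extended GCD: 8(6) + 47(-1) = 1. So 8^(-1) ≡ 6 (mod 47). Verify: 8 × 6 = 48 ≡ 1 (mod 47)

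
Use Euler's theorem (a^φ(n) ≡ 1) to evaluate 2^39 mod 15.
By Euler: 2^{8} ≡ 1 (mod 15) since gcd(2, 15) = 1. 39 = 4×8 + 7. So 2^{39} ≡ 2^{7} ≡ 8 (mod 15)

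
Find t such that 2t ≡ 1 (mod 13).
Since 13 is prime, by Fermat 2^(-1) ≡ 2^{11} ≡ 7 (mod 13). Verify: 2 × 7 = 14 ≡ 1 (mod 13)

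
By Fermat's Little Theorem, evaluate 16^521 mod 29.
By Fermat: 16^{28} ≡ 1 mod 29. 521 ≡ 17 mod 28. So 16^{521} ≡ 16^{17} ≡ 7 mod 29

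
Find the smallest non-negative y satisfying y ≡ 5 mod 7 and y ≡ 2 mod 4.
M = 7 × 4 = 28. M₁ = 4, y₁ ≡ 2 mod 7. M₂ = 7, y₂ ≡ 3 mod 4. y = 5×4×2 + 2×7×3 ≡ 26 mod 28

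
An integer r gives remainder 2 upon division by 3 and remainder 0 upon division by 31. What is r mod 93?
M = 3 × 31 = 93. M₁ = 31, y₁ ≡ 1 mod 3. M₂ = 3, y₂ ≡ 21 mod 31. r = 2×31×1 + 0×3×21 ≡ 62 mod 93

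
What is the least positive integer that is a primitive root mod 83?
g = 2. For each prime q|82: 2^{41}≡82, 2^{2}≡4, none ≡ 1, so ord_83(2) = 82 and 2 is a primitive root.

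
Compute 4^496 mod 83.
Using Fermat: 4^{82} ≡ 1 (mod 83). 496 ≡ 4 (mod 82). So 4^{496} ≡ 4^{4} ≡ 7 (mod 83)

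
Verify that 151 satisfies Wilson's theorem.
(150)! mod 151 = 150. Since this equals -1 (mod 151), Wilson confirms 151 is prime.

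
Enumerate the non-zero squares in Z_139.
QRs mod 139: {1, 4, 5, 6, 7, 9, 11, 13, 16, 20, 24, 25, 28, 29, 30, 31, 34, 35, 36, 37, 38, 41, 42, 44, 45, 46, 47, 49, 51, 52, 54, 55, 57, 63, 64, 65, 66, 67, 69, 71, 77, 78, 79, 80, 81, 83, 86, 89, 91, 96, 99, 100, 106, 107, 112, 113, 116, 117, 118, 120, 121, 122, 124, 125, 127, 129, 131, 136, 137}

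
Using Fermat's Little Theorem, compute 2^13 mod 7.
By Fermat: 2^{6} ≡ 1 mod 7. 13 = 2×6 + 1. So 2^{13} ≡ 2^{1} ≡ 2 mod 7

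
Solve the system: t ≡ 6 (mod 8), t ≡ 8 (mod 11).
M = 8 × 11 = 88. M₁ = 11, y₁ ≡ 3 (mod 8). M₂ = 8, y₂ ≡ 7 (mod 11). t = 6×11×3 + 8×8×7 ≡ 30 (mod 88)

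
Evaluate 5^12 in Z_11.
Using Fermat: 5^{10} ≡ 1 (mod 11). 12 ≡ 2 (mod 10). So 5^{12} ≡ 5^{2} ≡ 3 (mod 11)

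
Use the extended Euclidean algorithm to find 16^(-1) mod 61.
Extended GCD: 16(-19) + 61(5) = 1. So 16^(-1) ≡ -19 ≡ 42 mod 61. Verify: 16 × 42 = 672 ≡ 1 mod 61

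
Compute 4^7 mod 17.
By repeated squaring mod 17: 4^{1}≡4, 4^{2}≡16, 4^{4}≡1. Then 4^{7} = 4^{4+2+1} ≡ 1 × 16 × 4 ≡ 13 mod 17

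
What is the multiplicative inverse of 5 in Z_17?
Since 17 is prime, by Fermat 5^(-1) ≡ 5^{15} ≡ 7 mod 17. Verify: 5 × 7 = 35 ≡ 1 mod 17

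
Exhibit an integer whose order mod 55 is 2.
21 has order 2 mod 55 since 21^{2} ≡ 1 (mod 55) and no smaller power works.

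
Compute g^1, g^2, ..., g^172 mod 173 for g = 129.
129^1, 129^2, ..., 129^{172} mod 173: [129, 33, 105, 51, 5, 126, 165, 6, 82, 25, 111, 133, 30, 64, 125, 36, 146, 150, 147, 106, 7, 38, 58, 43, 11, 35, 17, 117, 42, 55, 2, 85, 66, 37, 102, 10, 79, 157, 12, 164, 50, 49, 93, 60, 128, 77, 72, 119, 127, 121, 39, 14, 76, 116, 86, 22, 70, 34, 61, 84, 110, 4, 170, 132, 74, 31, 20, 158, 141, 24, 155, 100, 98, 13, 120, 83, 154, 144, 65, 81, 69, 78, 28, 152, 59, 172, 44, 140, 68, 122, 168, 47, 8, 167, 91, 148, 62, 40, 143, 109, 48, 137, 27, 23, 26, 67, 166, 135, 115, 130, 162, 138, 156, 56, 131, 118, 171, 88, 107, 136, 71, 163, 94, 16, 161, 9, 123, 124, 80, 113, 45, 96, 101, 54, 46, 52, 134, 159, 97, 57, 87, 151, 103, 139, 112, 89, 63, 169, 3, 41, 99, 142, 153, 15, 32, 149, 18, 73, 75, 160, 53, 90, 19, 29, 108, 92, 104, 95, 145, 21, 114, 1]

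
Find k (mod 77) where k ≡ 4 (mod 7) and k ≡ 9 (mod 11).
M = 7 × 11 = 77. M₁ = 11, y₁ ≡ 2 (mod 7). M₂ = 7, y₂ ≡ 8 (mod 11). k = 4×11×2 + 9×7×8 ≡ 53 (mod 77)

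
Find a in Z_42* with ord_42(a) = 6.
31 has order 6 mod 42 since 31^{6} ≡ 1 mod 42 and no smaller power works.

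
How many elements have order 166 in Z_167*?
Number of primitive roots mod 167 = φ(p-1) = φ(166) = 82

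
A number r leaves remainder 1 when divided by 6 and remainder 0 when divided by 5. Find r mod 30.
M = 6 × 5 = 30. M₁ = 5, y₁ ≡ 5 mod 6. M₂ = 6, y₂ ≡ 1 mod 5. r = 1×5×5 + 0×6×1 ≡ 25 mod 30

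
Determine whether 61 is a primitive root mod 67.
ord_67(61) divides 66. For each prime q|66: 61^{33}≡66, 61^{22}≡37, 61^{6}≡24, none ≡ 1. So 61 has order 66 and is a primitive root mod 67.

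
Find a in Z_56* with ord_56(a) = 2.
27 has order 2 mod 56 since 27^{2} ≡ 1 (mod 56) and no smaller power works.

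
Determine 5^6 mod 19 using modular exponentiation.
By repeated squaring (mod 19): 5^{1}≡5, 5^{2}≡6, 5^{4}≡17. Then 5^{6} = 5^{4+2} ≡ 17 × 6 ≡ 7 (mod 19)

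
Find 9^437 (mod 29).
Using Fermat: 9^{28} ≡ 1 (mod 29). 437 ≡ 17 (mod 28). So 9^{437} ≡ 9^{17} ≡ 4 (mod 29)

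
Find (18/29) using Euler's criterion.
(18/29) = 18^{14} mod 29 = -1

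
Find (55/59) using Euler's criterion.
(55/59) = 55^{29} mod 59 = -1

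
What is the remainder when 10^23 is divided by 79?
By repeated squaring (mod 79): 10^{1}≡10, 10^{2}≡21, 10^{4}≡46, 10^{8}≡62, 10^{16}≡52. Then 10^{23} = 10^{16+4+2+1} ≡ 52 × 46 × 21 × 10 ≡ 38 (mod 79)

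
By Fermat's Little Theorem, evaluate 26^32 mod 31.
By Fermat: 26^{30} ≡ 1 (mod 31). So 26^{32} = 26^{30} · 26^{2} ≡ 26^{2} ≡ 25 (mod 31)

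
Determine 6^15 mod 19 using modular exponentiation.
By repeated squaring (mod 19): 6^{1}≡6, 6^{2}≡17, 6^{4}≡4, 6^{8}≡16. Then 6^{15} = 6^{8+4+2+1} ≡ 16 × 4 × 17 × 6 ≡ 11 (mod 19)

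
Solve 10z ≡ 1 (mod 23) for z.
Since 23 is prime, by Fermat 10^(-1) ≡ 10^{21} ≡ 7 (mod 23). Verify: 10 × 7 = 70 ≡ 1 (mod 23)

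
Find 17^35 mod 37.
By repeated squaring mod 37: 17^{1}≡17, 17^{2}≡30, 17^{4}≡12, 17^{8}≡33, 17^{16}≡16, 17^{32}≡34. Then 17^{35} = 17^{32+2+1} ≡ 34 × 30 × 17 ≡ 24 mod 37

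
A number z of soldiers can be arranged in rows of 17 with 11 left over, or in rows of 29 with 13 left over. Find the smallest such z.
M = 17 × 29 = 493. M₁ = 29, y₁ ≡ 10 (mod 17). M₂ = 17, y₂ ≡ 12 (mod 29). z = 11×29×10 + 13×17×12 ≡ 419 (mod 493)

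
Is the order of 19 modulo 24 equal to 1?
Powers of 19 mod 24: 19^1≡19, 19^2≡1. 19^1≡19≢1, so ord ≠ 1. No, the actual order is 2.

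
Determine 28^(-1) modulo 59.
Since 59 is prime, by Fermat 28^(-1) ≡ 28^{57} ≡ 19 mod 59. Verify: 28 × 19 = 532 ≡ 1 mod 59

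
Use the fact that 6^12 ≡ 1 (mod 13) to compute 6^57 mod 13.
By Fermat: 6^{12} ≡ 1 (mod 13). 57 = 4×12 + 9. So 6^{57} ≡ 6^{9} ≡ 5 (mod 13)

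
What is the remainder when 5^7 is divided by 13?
By repeated squaring mod 13: 5^{1}≡5, 5^{2}≡12, 5^{4}≡1. Then 5^{7} = 5^{4+2+1} ≡ 1 × 12 × 5 ≡ 8 mod 13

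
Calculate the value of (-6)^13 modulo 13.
Using Fermat: (-6)^{12} ≡ 1 (mod 13). 13 ≡ 1 (mod 12). So (-6)^{13} ≡ (-6)^{1} ≡ 7 (mod 13)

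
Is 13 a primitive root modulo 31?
ord_31(13) divides 30. For each prime q|30: 13^{15}≡30, 13^{10}≡5, 13^{6}≡16, none ≡ 1. So 13 has order 30 and is a primitive root mod 31.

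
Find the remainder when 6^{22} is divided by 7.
By Fermat: 6^{6} ≡ 1 (mod 7). 22 = 3×6 + 4. So 6^{22} ≡ 6^{4} ≡ 1 (mod 7)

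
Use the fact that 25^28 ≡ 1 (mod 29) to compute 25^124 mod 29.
By Fermat: 25^{28} ≡ 1 (mod 29). 124 = 4×28 + 12. So 25^{124} ≡ 25^{12} ≡ 20 (mod 29)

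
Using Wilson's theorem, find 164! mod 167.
(166)! = (164)! × (165) × (166) ≡ -1 mod 167. So (164)! ≡ -1 × [(166)(165)]^(-1) ≡ 83 mod 167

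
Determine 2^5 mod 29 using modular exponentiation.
By repeated squaring mod 29: 2^{1}≡2, 2^{2}≡4, 2^{4}≡16. Then 2^{5} = 2^{4+1} ≡ 16 × 2 ≡ 3 mod 29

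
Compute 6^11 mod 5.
Using Fermat: 6^{4} ≡ 1 mod 5. 11 ≡ 3 mod 4. So 6^{11} ≡ 6^{3} ≡ 1 mod 5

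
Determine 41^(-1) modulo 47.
Since 47 is prime, by Fermat 41^(-1) ≡ 41^{45} ≡ 39 mod 47. Verify: 41 × 39 = 1599 ≡ 1 mod 47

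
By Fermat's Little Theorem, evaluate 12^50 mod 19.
By Fermat: 12^{18} ≡ 1 (mod 19). 50 = 2×18 + 14. So 12^{50} ≡ 12^{14} ≡ 11 (mod 19)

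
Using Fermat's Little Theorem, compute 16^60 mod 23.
By Fermat: 16^{22} ≡ 1 (mod 23). 60 = 2×22 + 16. So 16^{60} ≡ 16^{16} ≡ 6 (mod 23)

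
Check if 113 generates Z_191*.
ord_191(113) divides 190. For each prime q|190: 113^{95}≡190, 113^{38}≡184, 113^{10}≡69, none ≡ 1. So 113 has order 190 and is a primitive root mod 191.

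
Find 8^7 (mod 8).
By repeated squaring (mod 8): 8^{1}≡0, 8^{2}≡0, 8^{4}≡0. Then 8^{7} = 8^{4+2+1} ≡ 0 × 0 × 0 ≡ 0 (mod 8)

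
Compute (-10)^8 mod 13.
By repeated squaring mod 13: (-10)^{1}≡3, (-10)^{2}≡9, (-10)^{4}≡3, (-10)^{8}≡9. So (-10)^{8} ≡ 9 mod 13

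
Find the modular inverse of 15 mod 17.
Since 17 is prime, by Fermat 15^(-1) ≡ 15^{15} ≡ 8 mod 17. Verify: 15 × 8 = 120 ≡ 1 mod 17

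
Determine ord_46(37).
Powers of 37 mod 46: 37^1≡37, 37^2≡35, 37^3≡7, 37^4≡29, 37^5≡15, 37^6≡3, 37^7≡19, 37^8≡13, 37^9≡21, 37^10≡41, 37^11≡45, 37^12≡9, 37^13≡11, 37^14≡39, 37^15≡17, 37^16≡31, 37^17≡43, 37^18≡27, 37^19≡33, 37^20≡25, 37^21≡5, 37^22≡1. ord_46(37) = 22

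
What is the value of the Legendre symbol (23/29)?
(23/29) = 23^{14} mod 29 = 1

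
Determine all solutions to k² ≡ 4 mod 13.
The square roots of 4 mod 13 are 11 and 2. Verify: 11² = 121 ≡ 4 mod 13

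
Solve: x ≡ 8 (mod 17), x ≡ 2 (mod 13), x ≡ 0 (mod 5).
M = 17 × 13 × 5 = 1105. M₁ = 65, y₁ ≡ 11 (mod 17). M₂ = 85, y₂ ≡ 2 (mod 13). M₃ = 221, y₃ ≡ 1 (mod 5). x = 8×65×11 + 2×85×2 + 0×221×1 ≡ 535 (mod 1105)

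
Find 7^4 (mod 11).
7^{4} = 2401 ≡ 3 (mod 11)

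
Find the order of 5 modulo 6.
Powers of 5 mod 6: 5^1≡5, 5^2≡1. Order = 2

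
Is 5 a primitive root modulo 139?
5^{69} ≡ 1 mod 139 and 69 < 138, so ord_139(5) = 69 ≠ 138 and 5 is not a primitive root.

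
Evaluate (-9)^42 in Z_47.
By repeated squaring mod 47: (-9)^{1}≡38, (-9)^{2}≡34, (-9)^{4}≡28, (-9)^{8}≡32, (-9)^{16}≡37, (-9)^{32}≡6. Then (-9)^{42} = (-9)^{32+8+2} ≡ 6 × 32 × 34 ≡ 42 mod 47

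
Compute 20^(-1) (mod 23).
Since 23 is prime, by Fermat 20^(-1) ≡ 20^{21} ≡ 15 (mod 23). Verify: 20 × 15 = 300 ≡ 1 (mod 23)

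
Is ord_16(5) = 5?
Powers of 5 mod 16: 5^1≡5, 5^2≡9, 5^3≡13, 5^4≡1. Already 5^4≡1, so the order is 4 < 5. No, the actual order is 4.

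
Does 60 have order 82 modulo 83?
ord_83(60) divides 82. For each prime q|82: 60^{41}≡82, 60^{2}≡31, none ≡ 1. So 60 has order 82 and is a primitive root mod 83.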